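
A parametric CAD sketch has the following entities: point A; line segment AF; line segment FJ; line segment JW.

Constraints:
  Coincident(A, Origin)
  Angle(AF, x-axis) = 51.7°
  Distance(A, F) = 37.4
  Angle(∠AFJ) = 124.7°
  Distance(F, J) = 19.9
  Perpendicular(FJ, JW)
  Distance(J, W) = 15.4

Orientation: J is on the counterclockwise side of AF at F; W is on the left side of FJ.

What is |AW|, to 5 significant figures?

43.958

A is at the origin; AF runs at 51.7° with length 37.4, so F = 37.4·(cos 51.7°, sin 51.7°) = (23.180, 29.351). ∠AFJ = 124.7°, so FJ runs at 51.7° + (180° − 124.7°) = 107.00° from the x-axis; with |FJ| = 19.9, J = F + 19.9·(cos 107.00°, sin 107.00°) = (17.362, 48.381). FJ ⟂ JW; with |JW| = 15.4 on the left of FJ, W = J + 15.4·(-0.95630, -0.29237) = (2.6344, 43.879). Then |AW| = |W − A| = 43.958.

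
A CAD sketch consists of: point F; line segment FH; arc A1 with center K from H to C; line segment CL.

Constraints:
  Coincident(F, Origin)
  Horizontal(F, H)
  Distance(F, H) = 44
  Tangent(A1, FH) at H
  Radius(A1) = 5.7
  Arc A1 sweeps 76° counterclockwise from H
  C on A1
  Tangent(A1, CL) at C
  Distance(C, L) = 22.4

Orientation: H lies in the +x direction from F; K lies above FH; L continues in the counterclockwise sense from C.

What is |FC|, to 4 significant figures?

49.72

F is at the origin; F and H share the same y with |FH| = 44.0 and H on the +x side, so H = (44.00, 0.000). The tangent condition forces KH to be normal to FH, so K = H + (0, 5.7) = (44.00, 5.700). On A1, H sits at bearing -90° from K; a 76° counterclockwise sweep puts C at bearing -14°, so C = K + 5.7·(cos -14°, sin -14°) = (49.53, 4.321). Then |FC| = |C − F| = 49.72.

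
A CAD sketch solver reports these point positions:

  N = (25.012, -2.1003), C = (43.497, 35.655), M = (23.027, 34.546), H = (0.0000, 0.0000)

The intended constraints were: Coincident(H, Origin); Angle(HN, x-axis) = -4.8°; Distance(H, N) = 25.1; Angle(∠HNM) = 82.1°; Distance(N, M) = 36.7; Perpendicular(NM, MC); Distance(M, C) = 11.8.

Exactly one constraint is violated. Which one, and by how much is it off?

Distance(M, C) = 11.8 — off by 8.70.

H = (0.00, 0.00) ✓; HN at -4.800° ✓; |HN| = 25.10 ✓; ∠HNM = 82.10° ✓; |NM| = 36.70 ✓; ∠(NM, MC) = 90.00° ✓; |MC| = 20.50 ✗.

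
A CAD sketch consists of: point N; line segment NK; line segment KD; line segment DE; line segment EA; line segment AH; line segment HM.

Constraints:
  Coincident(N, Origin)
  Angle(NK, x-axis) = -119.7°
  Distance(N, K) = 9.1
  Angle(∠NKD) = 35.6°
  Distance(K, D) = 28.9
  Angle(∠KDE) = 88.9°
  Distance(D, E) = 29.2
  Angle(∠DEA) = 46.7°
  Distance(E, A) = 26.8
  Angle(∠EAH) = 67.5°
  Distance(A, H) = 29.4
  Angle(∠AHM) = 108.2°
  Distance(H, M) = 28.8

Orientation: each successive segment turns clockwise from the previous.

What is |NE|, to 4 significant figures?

31.77

N is at the origin; NK runs at -119.7° with length 9.1, so K = (-4.509, -7.905). ∠NKD = 35.6° gives KD at 95.90° from the x-axis; with |KD| = 28.9, D = (-7.479, 20.84). ∠KDE = 88.9° gives DE at 4.800° from the x-axis; with |DE| = 29.2, E = (21.62, 23.29). Then |NE| = |E − N| = 31.77.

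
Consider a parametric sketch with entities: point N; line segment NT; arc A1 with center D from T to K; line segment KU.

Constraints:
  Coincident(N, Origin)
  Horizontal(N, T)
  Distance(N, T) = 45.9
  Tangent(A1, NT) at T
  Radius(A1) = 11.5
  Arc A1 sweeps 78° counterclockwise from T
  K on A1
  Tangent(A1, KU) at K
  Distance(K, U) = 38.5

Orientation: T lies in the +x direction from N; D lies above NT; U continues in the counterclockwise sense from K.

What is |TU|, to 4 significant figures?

50.58

N is at the origin; NT is horizontal with |NT| = 45.9 and T on the +x side, so T = (45.90, 0.000). The tangent condition forces DT to be normal to NT, so D = T + (0, 11.5) = (45.90, 11.50). On A1, T sits at bearing -90° from D; a 78° counterclockwise sweep puts K at bearing -12°, so K = D + 11.5·(cos -12°, sin -12°) = (57.15, 9.109). A1 meets KU tangentially, so DK is at right angles to KU, so KU runs along (−sin -12°, cos -12°); with |KU| = 38.5, U = (65.15, 46.77). Then |TU| = |U − T| = 50.58.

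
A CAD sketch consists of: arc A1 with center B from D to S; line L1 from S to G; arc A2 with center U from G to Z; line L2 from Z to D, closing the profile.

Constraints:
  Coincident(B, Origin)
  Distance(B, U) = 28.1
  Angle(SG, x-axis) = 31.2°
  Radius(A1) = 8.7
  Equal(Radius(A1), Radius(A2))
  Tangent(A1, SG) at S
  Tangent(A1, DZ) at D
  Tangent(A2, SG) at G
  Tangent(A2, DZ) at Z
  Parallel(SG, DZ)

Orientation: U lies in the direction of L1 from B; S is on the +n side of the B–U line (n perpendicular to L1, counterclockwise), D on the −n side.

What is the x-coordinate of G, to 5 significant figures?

19.529

The slot axis is L1's direction at 31.2°, so u = (cos 31.2°, sin 31.2°) = (0.85536, 0.51803) and n = (−sin 31.2°, cos 31.2°) = (-0.51803, 0.85536). B is at the origin and U lies 28.1 along u from B, so U = 28.1·u = (24.036, 14.557). Tangency of A1 to both parallel lines with radius 8.7 puts S and D at B ± 8.7·n: S = (-4.5068, 7.4417), D = (4.5068, -7.4417). Equal radii place G and Z the same way about U: G = U + 8.7·n = (19.529, 21.998), Z = U − 8.7·n = (28.543, 7.1149). So G.x = 19.529.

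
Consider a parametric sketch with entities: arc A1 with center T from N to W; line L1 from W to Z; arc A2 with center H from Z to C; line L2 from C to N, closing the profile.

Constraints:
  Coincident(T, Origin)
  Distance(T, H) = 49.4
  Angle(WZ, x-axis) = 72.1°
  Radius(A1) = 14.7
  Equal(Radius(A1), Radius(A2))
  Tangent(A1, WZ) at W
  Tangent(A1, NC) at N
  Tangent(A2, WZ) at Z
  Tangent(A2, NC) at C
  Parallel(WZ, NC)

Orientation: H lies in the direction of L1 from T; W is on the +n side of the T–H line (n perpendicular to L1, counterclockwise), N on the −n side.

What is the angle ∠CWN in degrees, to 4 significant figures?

59.24°

Tangency of A1 to both parallel lines with radius 14.7 puts W and N at T ± 14.7·n: W = (-13.99, 4.518), N = (13.99, -4.518). Equal radii place Z and C the same way about H: Z = H + 14.7·n = (1.195, 51.53), C = H − 14.7·n = (29.17, 42.49). Then cos ∠CWN = WC·WN / (|WC||WN|), giving 59.24°.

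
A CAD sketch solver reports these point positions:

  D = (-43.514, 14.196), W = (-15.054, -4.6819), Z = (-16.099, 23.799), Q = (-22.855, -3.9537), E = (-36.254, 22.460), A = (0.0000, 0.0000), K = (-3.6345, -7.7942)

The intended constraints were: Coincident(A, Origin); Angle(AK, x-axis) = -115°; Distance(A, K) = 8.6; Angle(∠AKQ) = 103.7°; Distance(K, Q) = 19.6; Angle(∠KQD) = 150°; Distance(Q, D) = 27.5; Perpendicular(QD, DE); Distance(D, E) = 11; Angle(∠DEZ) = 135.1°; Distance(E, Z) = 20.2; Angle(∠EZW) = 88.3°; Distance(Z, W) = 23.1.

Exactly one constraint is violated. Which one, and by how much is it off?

Distance(Z, W) = 23.1 — off by 5.40.

A = (0.00, 0.00) ✓; AK at -115.0° ✓; |AK| = 8.600 ✓; ∠AKQ = 103.7° ✓; |KQ| = 19.60 ✓; ∠KQD = 150.0° ✓; |QD| = 27.50 ✓; ∠(QD, DE) = 90.00° ✓; |DE| = 11.00 ✓; ∠DEZ = 135.1° ✓; |EZ| = 20.20 ✓; ∠EZW = 88.30° ✓; |ZW| = 28.50 ✗.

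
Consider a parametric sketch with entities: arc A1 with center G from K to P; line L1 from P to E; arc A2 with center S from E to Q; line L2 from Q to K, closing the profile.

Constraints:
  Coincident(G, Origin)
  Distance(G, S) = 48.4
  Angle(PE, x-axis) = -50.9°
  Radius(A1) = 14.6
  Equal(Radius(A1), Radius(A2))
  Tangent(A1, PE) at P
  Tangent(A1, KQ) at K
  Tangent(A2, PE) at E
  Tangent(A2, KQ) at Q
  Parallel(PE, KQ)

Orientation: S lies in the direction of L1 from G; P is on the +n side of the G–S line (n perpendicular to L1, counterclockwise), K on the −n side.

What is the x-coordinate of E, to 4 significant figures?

41.85

The slot axis is L1's direction at -50.9°, so u = (cos -50.9°, sin -50.9°) = (0.6307, -0.7760) and n = (−sin -50.9°, cos -50.9°) = (0.7760, 0.6307). G is at the origin and S lies 48.4 along u from G, so S = 48.4·u = (30.52, -37.56). Tangency of A1 to both parallel lines with radius 14.6 puts P and K at G ± 14.6·n: P = (11.33, 9.208), K = (-11.33, -9.208). Equal radii place E and Q the same way about S: E = S + 14.6·n = (41.85, -28.35), Q = S − 14.6·n = (19.19, -46.77). So E.x = 41.85.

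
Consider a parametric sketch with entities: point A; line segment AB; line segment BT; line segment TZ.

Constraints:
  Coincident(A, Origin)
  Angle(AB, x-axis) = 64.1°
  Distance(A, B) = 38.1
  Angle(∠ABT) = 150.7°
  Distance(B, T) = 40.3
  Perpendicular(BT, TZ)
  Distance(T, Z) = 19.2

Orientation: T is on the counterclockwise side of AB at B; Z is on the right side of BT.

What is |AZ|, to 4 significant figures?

82.69

∠ABT = 150.7°, so BT runs at 64.1° + (180° − 150.7°) = 93.40° from the x-axis; with |BT| = 40.3, T = B + 40.3·(cos 93.40°, sin 93.40°) = (14.25, 74.50). BT ⟂ TZ; with |TZ| = 19.2 on the right of BT, Z = T + 19.2·(0.9982, 0.05931) = (33.42, 75.64). Then |AZ| = |Z − A| = 82.69.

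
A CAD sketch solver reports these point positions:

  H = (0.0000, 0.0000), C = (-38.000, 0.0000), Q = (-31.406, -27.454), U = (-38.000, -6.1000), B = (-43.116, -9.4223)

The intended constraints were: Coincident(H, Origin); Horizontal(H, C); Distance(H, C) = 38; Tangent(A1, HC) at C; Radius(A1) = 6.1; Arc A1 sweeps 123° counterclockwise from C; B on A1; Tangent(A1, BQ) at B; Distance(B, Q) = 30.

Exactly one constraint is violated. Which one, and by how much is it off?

Distance(B, Q) = 30 — off by 8.50.

H = (0.00, 0.00) ✓; H.y = 0.00, C.y = 0.00 ✓; |HC| = 38.00 ✓; ∠(UC, CH) = 90.00° ✓; |UC| = 6.100 ✓; bearing(U→B) − bearing(U→C) = 123.0° ✓; |UB| = 6.100 ✓; ∠(UB, BQ) = 90.00° ✓; |BQ| = 21.50 ✗.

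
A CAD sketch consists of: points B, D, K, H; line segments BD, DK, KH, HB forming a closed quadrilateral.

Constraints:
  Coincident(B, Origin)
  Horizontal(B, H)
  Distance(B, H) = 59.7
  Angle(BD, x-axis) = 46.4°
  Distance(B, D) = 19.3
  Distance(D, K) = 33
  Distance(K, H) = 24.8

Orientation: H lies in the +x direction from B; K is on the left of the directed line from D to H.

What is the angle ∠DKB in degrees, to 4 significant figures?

12.81°

Checks: |DK| = 33.00 ✓; |KH| = 24.80 ✓.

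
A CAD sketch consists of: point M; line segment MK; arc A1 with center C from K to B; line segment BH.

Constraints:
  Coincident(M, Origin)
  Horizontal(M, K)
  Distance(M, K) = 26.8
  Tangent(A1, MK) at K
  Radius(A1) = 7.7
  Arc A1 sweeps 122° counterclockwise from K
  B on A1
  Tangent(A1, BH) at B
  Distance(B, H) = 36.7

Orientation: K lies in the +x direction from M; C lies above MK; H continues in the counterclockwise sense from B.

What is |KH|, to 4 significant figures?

44.81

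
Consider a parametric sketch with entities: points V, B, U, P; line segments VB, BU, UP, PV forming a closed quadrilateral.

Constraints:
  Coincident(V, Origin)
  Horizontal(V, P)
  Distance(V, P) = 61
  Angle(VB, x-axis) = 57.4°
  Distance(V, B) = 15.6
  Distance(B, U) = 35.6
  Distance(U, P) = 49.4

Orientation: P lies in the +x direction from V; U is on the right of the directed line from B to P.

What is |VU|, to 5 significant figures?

27.135

V is at the origin; VP is horizontal with |VP| = 61.0 and P in +x, so P = (61.0, 0). VB runs at 57.4° with |VB| = 15.6, so B = (8.4048, 13.142). U is determined by |BU| = 35.6 and |UP| = 49.4 together: it lies at the intersection of circle(B, 35.6) and circle(P, 49.4). With |BP| = 54.212, the foot of the radical line on BP is 16.288 from B and the perpendicular offset is √(35.6² − 16.288²) = 31.656. Taking the right-of-BP solution: U = (16.533, -21.518).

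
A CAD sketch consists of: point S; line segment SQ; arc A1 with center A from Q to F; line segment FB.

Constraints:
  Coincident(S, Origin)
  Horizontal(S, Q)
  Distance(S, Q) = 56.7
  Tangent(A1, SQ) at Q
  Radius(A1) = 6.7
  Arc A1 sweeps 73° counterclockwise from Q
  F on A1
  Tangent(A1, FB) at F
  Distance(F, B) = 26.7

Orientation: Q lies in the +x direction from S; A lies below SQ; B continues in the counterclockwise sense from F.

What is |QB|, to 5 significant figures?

33.445

S is at the origin; S and Q share the same y with |SQ| = 56.7 and Q on the +x side, so Q = (56.700, 0.0000). The tangent condition forces AQ to be normal to SQ, so A = Q + (0, -6.7) = (56.700, -6.7000). On A1, Q sits at bearing 90° from A; a 73° counterclockwise sweep puts F at bearing 163°, so F = A + 6.7·(cos 163°, sin 163°) = (50.293, -4.7411). Since A1 is tangent to FB there, AF ⟂ FB, so FB runs along (−sin 163°, cos 163°); with |FB| = 26.7, B = (42.486, -30.274). Then |QB| = |B − Q| = 33.445.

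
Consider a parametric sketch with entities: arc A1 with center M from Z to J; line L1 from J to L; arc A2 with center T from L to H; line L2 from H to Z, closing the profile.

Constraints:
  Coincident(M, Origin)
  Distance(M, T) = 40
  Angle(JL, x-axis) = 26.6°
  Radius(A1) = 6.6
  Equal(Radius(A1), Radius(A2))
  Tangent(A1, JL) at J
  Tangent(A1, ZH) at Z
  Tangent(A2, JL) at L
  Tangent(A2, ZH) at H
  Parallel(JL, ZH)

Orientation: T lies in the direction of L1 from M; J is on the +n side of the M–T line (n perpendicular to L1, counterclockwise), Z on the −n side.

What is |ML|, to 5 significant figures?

40.541

The slot axis is L1's direction at 26.6°, so u = (cos 26.6°, sin 26.6°) = (0.89415, 0.44776) and n = (−sin 26.6°, cos 26.6°) = (-0.44776, 0.89415). M is at the origin and T lies 40.0 along u from M, so T = 40.0·u = (35.766, 17.910). Tangency of A1 to both parallel lines with radius 6.6 puts J and Z at M ± 6.6·n: J = (-2.9552, 5.9014), Z = (2.9552, -5.9014). Equal radii place L and H the same way about T: L = T + 6.6·n = (32.811, 23.812), H = T − 6.6·n = (38.721, 12.009). Then |ML| = |L − M| = 40.541.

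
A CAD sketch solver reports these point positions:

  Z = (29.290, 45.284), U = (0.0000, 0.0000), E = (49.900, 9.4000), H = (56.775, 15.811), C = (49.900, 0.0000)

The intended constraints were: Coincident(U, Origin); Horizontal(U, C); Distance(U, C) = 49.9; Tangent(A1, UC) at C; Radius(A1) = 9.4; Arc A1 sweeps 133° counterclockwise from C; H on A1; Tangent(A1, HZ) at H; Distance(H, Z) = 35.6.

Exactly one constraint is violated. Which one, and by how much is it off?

Distance(H, Z) = 35.6 — off by 4.70.

U = (0.00, 0.00) ✓; U.y = 0.00, C.y = 0.00 ✓; |UC| = 49.90 ✓; ∠(EC, CU) = 90.00° ✓; |EC| = 9.400 ✓; bearing(E→H) − bearing(E→C) = 133.0° ✓; |EH| = 9.400 ✓; ∠(EH, HZ) = 90.00° ✓; |HZ| = 40.30 ✗.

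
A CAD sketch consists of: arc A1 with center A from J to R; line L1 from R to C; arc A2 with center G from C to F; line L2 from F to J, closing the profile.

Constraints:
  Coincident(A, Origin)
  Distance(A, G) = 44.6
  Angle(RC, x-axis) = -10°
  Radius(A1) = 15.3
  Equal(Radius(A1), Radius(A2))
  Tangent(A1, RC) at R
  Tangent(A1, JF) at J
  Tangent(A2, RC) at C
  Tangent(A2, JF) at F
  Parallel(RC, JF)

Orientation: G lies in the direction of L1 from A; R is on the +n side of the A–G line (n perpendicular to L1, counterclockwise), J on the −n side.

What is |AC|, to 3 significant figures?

47.2

The slot axis is L1's direction at -10.0°, so u = (cos -10.0°, sin -10.0°) = (0.985, -0.174) and n = (−sin -10.0°, cos -10.0°) = (0.174, 0.985). A is at the origin and G lies 44.6 along u from A, so G = 44.6·u = (43.9, -7.74). Tangency of A1 to both parallel lines with radius 15.3 puts R and J at A ± 15.3·n: R = (2.66, 15.1), J = (-2.66, -15.1). Equal radii place C and F the same way about G: C = G + 15.3·n = (46.6, 7.32), F = G − 15.3·n = (41.3, -22.8). Then |AC| = |C − A| = 47.2.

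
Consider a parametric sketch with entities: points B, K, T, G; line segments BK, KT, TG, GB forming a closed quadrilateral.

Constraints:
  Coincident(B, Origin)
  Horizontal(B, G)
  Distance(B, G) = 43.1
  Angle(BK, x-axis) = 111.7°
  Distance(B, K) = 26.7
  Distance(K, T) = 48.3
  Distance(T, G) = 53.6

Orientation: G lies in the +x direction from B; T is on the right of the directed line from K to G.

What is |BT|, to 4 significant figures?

23.84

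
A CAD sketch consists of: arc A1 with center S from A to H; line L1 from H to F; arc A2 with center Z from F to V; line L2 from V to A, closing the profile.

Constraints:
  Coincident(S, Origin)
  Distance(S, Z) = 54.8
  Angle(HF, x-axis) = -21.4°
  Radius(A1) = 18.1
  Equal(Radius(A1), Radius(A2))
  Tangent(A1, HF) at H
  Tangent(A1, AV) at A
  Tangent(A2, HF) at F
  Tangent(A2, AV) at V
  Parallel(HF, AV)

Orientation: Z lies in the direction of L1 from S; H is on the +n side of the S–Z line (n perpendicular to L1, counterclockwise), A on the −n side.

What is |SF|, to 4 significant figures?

57.71

The slot axis is L1's direction at -21.4°, so u = (cos -21.4°, sin -21.4°) = (0.9311, -0.3649) and n = (−sin -21.4°, cos -21.4°) = (0.3649, 0.9311). S is at the origin and Z lies 54.8 along u from S, so Z = 54.8·u = (51.02, -20.00). Tangency of A1 to both parallel lines with radius 18.1 puts H and A at S ± 18.1·n: H = (6.604, 16.85), A = (-6.604, -16.85). Equal radii place F and V the same way about Z: F = Z + 18.1·n = (57.63, -3.143), V = Z − 18.1·n = (44.42, -36.85). Then |SF| = |F − S| = 57.71.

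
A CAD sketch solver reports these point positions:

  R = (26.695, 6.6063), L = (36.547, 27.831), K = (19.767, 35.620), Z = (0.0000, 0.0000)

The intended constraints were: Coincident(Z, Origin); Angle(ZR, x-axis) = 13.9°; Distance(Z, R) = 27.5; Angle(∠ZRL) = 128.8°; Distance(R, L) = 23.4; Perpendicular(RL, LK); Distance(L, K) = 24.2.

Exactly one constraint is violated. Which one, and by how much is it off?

Distance(L, K) = 24.2 — off by 5.70.

Z = (0.00, 0.00) ✓; ZR at 13.90° ✓; |ZR| = 27.50 ✓; ∠ZRL = 128.8° ✓; |RL| = 23.40 ✓; ∠(RL, LK) = 90.00° ✓; |LK| = 18.50 ✗.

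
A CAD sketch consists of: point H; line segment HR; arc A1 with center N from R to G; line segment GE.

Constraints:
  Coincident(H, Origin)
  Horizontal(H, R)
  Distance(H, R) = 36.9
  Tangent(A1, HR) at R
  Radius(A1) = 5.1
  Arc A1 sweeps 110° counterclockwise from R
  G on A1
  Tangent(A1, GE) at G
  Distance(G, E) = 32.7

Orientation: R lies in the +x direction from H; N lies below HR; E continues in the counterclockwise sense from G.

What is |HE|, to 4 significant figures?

57.32

H is at the origin; HR is horizontal with |HR| = 36.9 and R on the +x side, so R = (36.90, 0.000). Since A1 is tangent to HR there, NR ⟂ HR, so N = R + (0, -5.1) = (36.90, -5.100). On A1, R sits at bearing 90° from N; a 110° counterclockwise sweep puts G at bearing 200°, so G = N + 5.1·(cos 200°, sin 200°) = (32.11, -6.844). A1 meets GE tangentially, so NG is at right angles to GE, so GE runs along (−sin 200°, cos 200°); with |GE| = 32.7, E = (43.29, -37.57). Then |HE| = |E − H| = 57.32.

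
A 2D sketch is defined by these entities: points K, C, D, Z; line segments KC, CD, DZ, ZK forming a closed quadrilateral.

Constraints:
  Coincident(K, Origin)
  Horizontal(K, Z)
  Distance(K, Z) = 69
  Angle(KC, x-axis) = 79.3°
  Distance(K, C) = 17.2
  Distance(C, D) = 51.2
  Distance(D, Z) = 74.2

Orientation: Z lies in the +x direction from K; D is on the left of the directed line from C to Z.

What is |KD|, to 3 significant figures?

67.8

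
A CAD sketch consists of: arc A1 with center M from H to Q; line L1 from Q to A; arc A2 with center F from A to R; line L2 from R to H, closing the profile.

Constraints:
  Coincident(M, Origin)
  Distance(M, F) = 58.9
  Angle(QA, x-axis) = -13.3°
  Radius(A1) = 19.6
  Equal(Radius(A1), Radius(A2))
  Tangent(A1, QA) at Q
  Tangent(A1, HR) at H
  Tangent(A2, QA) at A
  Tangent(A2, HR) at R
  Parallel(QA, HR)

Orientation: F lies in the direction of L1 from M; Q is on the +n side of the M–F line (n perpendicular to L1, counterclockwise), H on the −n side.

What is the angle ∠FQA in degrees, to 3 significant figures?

18.4°

Tangency of A1 to both parallel lines with radius 19.6 puts Q and H at M ± 19.6·n: Q = (4.51, 19.1), H = (-4.51, -19.1). Equal radii place A and R the same way about F: A = F + 19.6·n = (61.8, 5.52), R = F − 19.6·n = (52.8, -32.6). Then cos ∠FQA = QF·QA / (|QF||QA|), giving 18.4°.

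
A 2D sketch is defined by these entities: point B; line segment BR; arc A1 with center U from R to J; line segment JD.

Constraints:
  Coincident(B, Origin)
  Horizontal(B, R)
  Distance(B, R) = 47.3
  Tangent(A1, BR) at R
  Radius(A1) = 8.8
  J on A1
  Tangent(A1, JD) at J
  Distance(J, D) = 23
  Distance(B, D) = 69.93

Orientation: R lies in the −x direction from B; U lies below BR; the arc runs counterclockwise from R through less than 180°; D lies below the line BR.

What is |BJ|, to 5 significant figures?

55.530

B is at the origin; BR is horizontal with |BR| = 47.3 and R on the −x side, so R = (-47.300, 0.0000). Since A1 is tangent to BR there, UR ⟂ BR, so U = R + (0, -8.8) = (-47.300, -8.8000). Since UJ ⟂ JD (tangency), |UD| = √(8.8² + 23.0²) = 24.626 regardless of where J sits on A1. So D lies on both circle(B, 69.93) and circle(U, 24.626); the below-BR intersection is D = (-64.912, -26.012). J is the foot of the tangent from D: J = (-55.294, -5.1199).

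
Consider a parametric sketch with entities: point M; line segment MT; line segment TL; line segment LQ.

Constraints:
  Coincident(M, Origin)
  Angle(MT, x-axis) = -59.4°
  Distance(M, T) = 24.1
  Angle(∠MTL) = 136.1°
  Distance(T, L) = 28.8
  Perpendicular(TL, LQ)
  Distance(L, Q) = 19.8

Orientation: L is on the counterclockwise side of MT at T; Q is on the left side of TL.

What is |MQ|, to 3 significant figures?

46.3

M is at the origin; MT runs at -59.4° with length 24.1, so T = 24.1·(cos -59.4°, sin -59.4°) = (12.3, -20.7). ∠MTL = 136.1°, so TL runs at -59.4° + (180° − 136.1°) = -15.5° from the x-axis; with |TL| = 28.8, L = T + 28.8·(cos -15.5°, sin -15.5°) = (40.0, -28.4). TL ⟂ LQ; with |LQ| = 19.8 on the left of TL, Q = L + 19.8·(0.267, 0.964) = (45.3, -9.36). Then |MQ| = |Q − M| = 46.3.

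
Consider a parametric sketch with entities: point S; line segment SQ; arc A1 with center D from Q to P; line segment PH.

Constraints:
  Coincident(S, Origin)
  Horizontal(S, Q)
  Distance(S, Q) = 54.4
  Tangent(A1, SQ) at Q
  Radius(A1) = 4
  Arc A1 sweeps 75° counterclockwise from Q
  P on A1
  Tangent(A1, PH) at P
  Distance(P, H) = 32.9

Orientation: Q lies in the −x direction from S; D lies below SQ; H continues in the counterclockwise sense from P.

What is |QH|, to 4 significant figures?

36.88

S is at the origin; S and Q share the same y with |SQ| = 54.4 and Q on the −x side, so Q = (-54.40, 0.000). A1 meets SQ tangentially, so DQ is at right angles to SQ, so D = Q + (0, -4) = (-54.40, -4.000). On A1, Q sits at bearing 90° from D; a 75° counterclockwise sweep puts P at bearing 165°, so P = D + 4.0·(cos 165°, sin 165°) = (-58.26, -2.965). Since A1 is tangent to PH there, DP ⟂ PH, so PH runs along (−sin 165°, cos 165°); with |PH| = 32.9, H = (-66.78, -34.74). Then |QH| = |H − Q| = 36.88.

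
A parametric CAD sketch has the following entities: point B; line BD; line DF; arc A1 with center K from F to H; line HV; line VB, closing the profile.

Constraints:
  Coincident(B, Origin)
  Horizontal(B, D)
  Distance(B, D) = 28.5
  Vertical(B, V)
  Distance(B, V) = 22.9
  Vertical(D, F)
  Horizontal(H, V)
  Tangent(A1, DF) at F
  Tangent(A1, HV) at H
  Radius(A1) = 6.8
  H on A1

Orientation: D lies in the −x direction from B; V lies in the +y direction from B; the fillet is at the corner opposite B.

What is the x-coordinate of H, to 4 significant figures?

-21.70

The virtual corner opposite B is at (-28.50, 22.90). The tangent condition forces KF to be normal to DF and the tangent condition forces KH to be normal to HV, with radius 6.8, so the center K sits 6.8 in from both sides at K = (-21.70, 16.10). That places the tangent points at F = (-28.50, 16.10) on DF and H = (-21.70, 22.90) on HV. So H.x = -21.70.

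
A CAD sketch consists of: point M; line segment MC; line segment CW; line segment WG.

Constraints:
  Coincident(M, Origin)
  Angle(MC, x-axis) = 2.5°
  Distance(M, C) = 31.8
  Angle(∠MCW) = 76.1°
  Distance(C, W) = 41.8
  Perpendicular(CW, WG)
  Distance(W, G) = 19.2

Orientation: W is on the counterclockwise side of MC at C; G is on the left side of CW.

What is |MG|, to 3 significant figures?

36.1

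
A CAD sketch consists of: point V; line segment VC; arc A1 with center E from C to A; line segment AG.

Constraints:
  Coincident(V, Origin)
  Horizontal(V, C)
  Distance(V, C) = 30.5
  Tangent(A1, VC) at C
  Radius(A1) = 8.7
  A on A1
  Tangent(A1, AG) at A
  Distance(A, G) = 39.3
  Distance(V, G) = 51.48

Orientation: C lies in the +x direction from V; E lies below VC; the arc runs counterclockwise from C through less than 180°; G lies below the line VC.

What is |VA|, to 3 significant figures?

23.3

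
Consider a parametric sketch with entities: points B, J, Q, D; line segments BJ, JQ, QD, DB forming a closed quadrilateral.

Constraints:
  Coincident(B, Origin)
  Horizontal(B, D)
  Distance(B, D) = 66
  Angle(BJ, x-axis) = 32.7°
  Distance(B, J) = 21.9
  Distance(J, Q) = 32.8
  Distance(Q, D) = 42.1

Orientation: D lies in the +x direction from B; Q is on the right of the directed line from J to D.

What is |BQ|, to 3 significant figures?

34.5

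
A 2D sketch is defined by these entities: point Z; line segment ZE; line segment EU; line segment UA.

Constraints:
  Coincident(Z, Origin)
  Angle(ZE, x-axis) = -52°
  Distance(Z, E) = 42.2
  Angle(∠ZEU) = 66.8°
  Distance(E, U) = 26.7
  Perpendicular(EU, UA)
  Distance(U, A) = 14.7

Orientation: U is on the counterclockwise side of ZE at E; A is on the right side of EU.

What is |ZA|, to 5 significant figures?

54.428

Z is at the origin; ZE runs at -52.0° with length 42.2, so E = 42.2·(cos -52.0°, sin -52.0°) = (25.981, -33.254). ∠ZEU = 66.8°, so EU runs at -52.0° + (180° − 66.8°) = 61.200° from the x-axis; with |EU| = 26.7, U = E + 26.7·(cos 61.200°, sin 61.200°) = (38.844, -9.8567). EU ⟂ UA; with |UA| = 14.7 on the right of EU, A = U + 14.7·(0.87631, -0.48175) = (51.725, -16.938). Then |ZA| = |A − Z| = 54.428.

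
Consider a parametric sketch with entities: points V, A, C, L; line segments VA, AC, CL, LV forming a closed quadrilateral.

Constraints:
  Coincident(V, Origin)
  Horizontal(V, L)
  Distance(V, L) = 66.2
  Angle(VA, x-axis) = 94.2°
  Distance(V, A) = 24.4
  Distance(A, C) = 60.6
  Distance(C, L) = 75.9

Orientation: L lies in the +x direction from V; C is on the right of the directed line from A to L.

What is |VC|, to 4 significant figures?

36.25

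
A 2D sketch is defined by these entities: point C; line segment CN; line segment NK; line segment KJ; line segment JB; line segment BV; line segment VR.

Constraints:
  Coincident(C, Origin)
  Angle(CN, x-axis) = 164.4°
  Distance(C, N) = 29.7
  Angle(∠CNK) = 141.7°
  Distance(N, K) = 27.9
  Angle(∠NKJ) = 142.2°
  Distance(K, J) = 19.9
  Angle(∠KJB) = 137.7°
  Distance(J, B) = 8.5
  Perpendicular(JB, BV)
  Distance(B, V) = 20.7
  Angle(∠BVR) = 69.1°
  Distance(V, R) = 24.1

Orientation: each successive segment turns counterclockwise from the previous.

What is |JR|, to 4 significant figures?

18.52

C is at the origin; CN runs at 164.4° with length 29.7, so N = (-28.61, 7.987). ∠CNK = 141.7° gives NK at -157.3° from the x-axis; with |NK| = 27.9, K = (-54.34, -2.780). ∠NKJ = 142.2° gives KJ at -119.5° from the x-axis; with |KJ| = 19.9, J = (-64.14, -20.10). ∠KJB = 137.7° gives JB at -77.20° from the x-axis; with |JB| = 8.5, B = (-62.26, -28.39). JB ⟂ BV, so BV runs at 12.80°; with |BV| = 20.7, V = (-42.08, -23.80). ∠BVR = 69.1° gives VR at 123.7° from the x-axis; with |VR| = 24.1, R = (-55.45, -3.753). Then |JR| = |R − J| = 18.52.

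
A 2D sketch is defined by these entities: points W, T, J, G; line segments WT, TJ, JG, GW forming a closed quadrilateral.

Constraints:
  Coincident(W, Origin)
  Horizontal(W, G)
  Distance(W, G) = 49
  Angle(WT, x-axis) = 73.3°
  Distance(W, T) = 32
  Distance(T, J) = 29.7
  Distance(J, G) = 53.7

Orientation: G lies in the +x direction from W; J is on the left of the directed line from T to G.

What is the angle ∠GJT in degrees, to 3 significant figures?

67.1°

W is at the origin; W and G share the same y with |WG| = 49.0 and G in +x, so G = (49.0, 0). WT runs at 73.3° with |WT| = 32.0, so T = (9.20, 30.7). J is determined by |TJ| = 29.7 and |JG| = 53.7 together: it lies at the intersection of circle(T, 29.7) and circle(G, 53.7). With |TG| = 50.2, the foot of the radical line on TG is 5.20 from T and the perpendicular offset is √(29.7² − 5.20²) = 29.2. Taking the left-of-TG solution: J = (31.2, 50.6).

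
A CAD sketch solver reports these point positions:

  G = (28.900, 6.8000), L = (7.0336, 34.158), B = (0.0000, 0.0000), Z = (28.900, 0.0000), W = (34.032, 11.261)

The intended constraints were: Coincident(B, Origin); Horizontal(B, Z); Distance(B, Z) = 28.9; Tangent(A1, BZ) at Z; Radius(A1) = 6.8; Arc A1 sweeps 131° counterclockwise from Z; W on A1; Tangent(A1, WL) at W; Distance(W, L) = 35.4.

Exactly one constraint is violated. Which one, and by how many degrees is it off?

Tangent(A1, WL) at W — off by 8.70°.

B = (0.00, 0.00) ✓; B.y = 0.00, Z.y = 0.00 ✓; |BZ| = 28.90 ✓; ∠(GZ, ZB) = 90.00° ✓; |GZ| = 6.800 ✓; bearing(G→W) − bearing(G→Z) = 131.0° ✓; |GW| = 6.800 ✓; ∠(GW, WL) = 81.30° ✗; |WL| = 35.40 ✓.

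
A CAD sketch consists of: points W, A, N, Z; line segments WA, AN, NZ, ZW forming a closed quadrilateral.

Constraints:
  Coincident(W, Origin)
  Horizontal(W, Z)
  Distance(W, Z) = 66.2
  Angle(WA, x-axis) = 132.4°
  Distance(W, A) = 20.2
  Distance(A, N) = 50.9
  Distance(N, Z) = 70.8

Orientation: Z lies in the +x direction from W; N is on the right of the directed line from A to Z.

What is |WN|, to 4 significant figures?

33.19

Checks: |AN| = 50.90 ✓; |NZ| = 70.80 ✓.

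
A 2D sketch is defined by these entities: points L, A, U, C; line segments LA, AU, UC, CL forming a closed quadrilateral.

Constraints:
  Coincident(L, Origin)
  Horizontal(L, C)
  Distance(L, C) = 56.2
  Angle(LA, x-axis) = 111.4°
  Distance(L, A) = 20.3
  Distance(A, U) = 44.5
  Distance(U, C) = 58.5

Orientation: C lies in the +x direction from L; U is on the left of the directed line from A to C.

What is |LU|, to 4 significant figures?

55.39

L is at the origin; L and C share the same y with |LC| = 56.2 and C in +x, so C = (56.2, 0). LA runs at 111.4° with |LA| = 20.3, so A = (-7.407, 18.90). U is determined by |AU| = 44.5 and |UC| = 58.5 together: it lies at the intersection of circle(A, 44.5) and circle(C, 58.5). With |AC| = 66.36, the foot of the radical line on AC is 22.31 from A and the perpendicular offset is √(44.5² − 22.31²) = 38.50. Taking the left-of-AC solution: U = (24.95, 49.45).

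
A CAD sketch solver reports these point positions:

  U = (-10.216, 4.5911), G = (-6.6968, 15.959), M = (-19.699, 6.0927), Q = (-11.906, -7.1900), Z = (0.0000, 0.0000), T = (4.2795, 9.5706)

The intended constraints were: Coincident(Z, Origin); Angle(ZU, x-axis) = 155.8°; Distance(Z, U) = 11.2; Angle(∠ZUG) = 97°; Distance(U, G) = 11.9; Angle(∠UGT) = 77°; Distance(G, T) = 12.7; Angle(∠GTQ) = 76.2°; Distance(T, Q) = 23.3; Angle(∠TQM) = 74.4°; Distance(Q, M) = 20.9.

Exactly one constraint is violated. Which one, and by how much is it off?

Distance(Q, M) = 20.9 — off by 5.50.

Z = (0.00, 0.00) ✓; ZU at 155.8° ✓; |ZU| = 11.20 ✓; ∠ZUG = 97.00° ✓; |UG| = 11.90 ✓; ∠UGT = 77.00° ✓; |GT| = 12.70 ✓; ∠GTQ = 76.20° ✓; |TQ| = 23.30 ✓; ∠TQM = 74.40° ✓; |QM| = 15.40 ✗.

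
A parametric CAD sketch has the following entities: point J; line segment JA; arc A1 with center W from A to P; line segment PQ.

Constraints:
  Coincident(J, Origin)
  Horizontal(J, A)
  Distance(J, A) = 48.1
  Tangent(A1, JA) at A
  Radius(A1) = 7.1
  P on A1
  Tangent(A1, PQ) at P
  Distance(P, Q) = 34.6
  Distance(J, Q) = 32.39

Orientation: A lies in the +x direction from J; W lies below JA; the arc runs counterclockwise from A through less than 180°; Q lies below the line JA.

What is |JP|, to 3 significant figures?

43.1

J is at the origin; JA is horizontal with |JA| = 48.1 and A on the +x side, so A = (48.1, 0.00). Tangency of A1 to JA means the radius WA is perpendicular to JA, so W = A + (0, -7.1) = (48.1, -7.10). Since WP ⟂ PQ (tangency), |WQ| = √(7.1² + 34.6²) = 35.3 regardless of where P sits on A1. So Q lies on both circle(J, 32.39) and circle(W, 35.3); the below-JA intersection is Q = (18.6, -26.5). P is the foot of the tangent from Q: P = (43.1, -2.08).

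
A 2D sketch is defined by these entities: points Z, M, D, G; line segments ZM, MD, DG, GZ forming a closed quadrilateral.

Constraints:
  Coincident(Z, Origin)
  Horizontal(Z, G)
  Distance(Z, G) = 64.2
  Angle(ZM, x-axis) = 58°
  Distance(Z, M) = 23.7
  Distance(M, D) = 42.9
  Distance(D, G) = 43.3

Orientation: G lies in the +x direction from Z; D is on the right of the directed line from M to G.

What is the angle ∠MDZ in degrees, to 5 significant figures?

33.308°

Z is at the origin; Z and G share the same y with |ZG| = 64.2 and G in +x, so G = (64.2, 0). ZM runs at 58.0° with |ZM| = 23.7, so M = (12.559, 20.099). D is determined by |MD| = 42.9 and |DG| = 43.3 together: it lies at the intersection of circle(M, 42.9) and circle(G, 43.3). With |MG| = 55.414, the foot of the radical line on MG is 27.396 from M and the perpendicular offset is √(42.9² − 27.396²) = 33.013. Taking the right-of-MG solution: D = (26.116, -20.603).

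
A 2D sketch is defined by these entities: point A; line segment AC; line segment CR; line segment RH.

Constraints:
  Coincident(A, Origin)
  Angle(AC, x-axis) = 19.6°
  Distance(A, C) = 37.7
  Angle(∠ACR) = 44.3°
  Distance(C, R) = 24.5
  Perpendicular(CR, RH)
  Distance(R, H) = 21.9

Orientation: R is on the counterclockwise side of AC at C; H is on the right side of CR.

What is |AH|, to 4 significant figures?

48.29

A is at the origin; AC runs at 19.6° with length 37.7, so C = 37.7·(cos 19.6°, sin 19.6°) = (35.52, 12.65). ∠ACR = 44.3°, so CR runs at 19.6° + (180° − 44.3°) = 155.3° from the x-axis; with |CR| = 24.5, R = C + 24.5·(cos 155.3°, sin 155.3°) = (13.26, 22.88). CR is perpendicular to RH; with |RH| = 21.9 on the right of CR, H = R + 21.9·(0.4179, 0.9085) = (22.41, 42.78). Then |AH| = |H − A| = 48.29.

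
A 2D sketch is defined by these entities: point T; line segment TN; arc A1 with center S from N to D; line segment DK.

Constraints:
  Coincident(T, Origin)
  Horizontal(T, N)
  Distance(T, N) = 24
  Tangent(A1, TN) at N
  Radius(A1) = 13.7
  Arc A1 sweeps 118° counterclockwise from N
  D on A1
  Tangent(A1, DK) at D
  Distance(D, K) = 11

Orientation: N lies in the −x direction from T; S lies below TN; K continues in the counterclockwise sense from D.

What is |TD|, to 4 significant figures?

41.33

T is at the origin; TN is horizontal with |TN| = 24.0 and N on the −x side, so N = (-24.00, 0.000). The tangent condition forces SN to be normal to TN, so S = N + (0, -13.7) = (-24.00, -13.70). On A1, N sits at bearing 90° from S; a 118° counterclockwise sweep puts D at bearing 208°, so D = S + 13.7·(cos 208°, sin 208°) = (-36.10, -20.13). Then |TD| = |D − T| = 41.33.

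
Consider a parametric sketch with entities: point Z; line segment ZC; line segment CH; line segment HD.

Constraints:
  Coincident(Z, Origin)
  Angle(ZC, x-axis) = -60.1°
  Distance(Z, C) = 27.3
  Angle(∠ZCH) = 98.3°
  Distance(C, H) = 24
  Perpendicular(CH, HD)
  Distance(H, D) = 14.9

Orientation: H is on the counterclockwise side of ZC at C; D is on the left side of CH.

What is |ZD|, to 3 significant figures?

30.5

∠ZCH = 98.3°, so CH runs at -60.1° + (180° − 98.3°) = 21.6° from the x-axis; with |CH| = 24.0, H = C + 24.0·(cos 21.6°, sin 21.6°) = (35.9, -14.8). The perpendicularity gives HD at right angles to CH; with |HD| = 14.9 on the left of CH, D = H + 14.9·(-0.368, 0.930) = (30.4, -0.978). Then |ZD| = |D − Z| = 30.5.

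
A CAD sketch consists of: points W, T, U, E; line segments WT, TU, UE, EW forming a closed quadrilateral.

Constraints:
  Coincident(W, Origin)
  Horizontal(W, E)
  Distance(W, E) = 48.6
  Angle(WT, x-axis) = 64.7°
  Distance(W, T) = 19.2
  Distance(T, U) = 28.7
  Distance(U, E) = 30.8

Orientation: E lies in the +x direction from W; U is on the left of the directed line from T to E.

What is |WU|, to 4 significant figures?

44.60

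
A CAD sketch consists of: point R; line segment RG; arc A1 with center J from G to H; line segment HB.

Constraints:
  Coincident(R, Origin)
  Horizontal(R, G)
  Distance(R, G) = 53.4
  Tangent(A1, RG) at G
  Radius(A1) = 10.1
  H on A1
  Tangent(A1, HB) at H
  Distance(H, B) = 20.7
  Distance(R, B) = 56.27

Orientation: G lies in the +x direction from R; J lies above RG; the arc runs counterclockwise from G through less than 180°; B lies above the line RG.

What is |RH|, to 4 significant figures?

63.03

Checks: R.y = 0.00, G.y = 0.00 ✓; |JH| = 10.10 ✓; ∠(JH, HB) = 90.00° ✓; |HB| = 20.70 ✓; |RB| = 56.27 ✓.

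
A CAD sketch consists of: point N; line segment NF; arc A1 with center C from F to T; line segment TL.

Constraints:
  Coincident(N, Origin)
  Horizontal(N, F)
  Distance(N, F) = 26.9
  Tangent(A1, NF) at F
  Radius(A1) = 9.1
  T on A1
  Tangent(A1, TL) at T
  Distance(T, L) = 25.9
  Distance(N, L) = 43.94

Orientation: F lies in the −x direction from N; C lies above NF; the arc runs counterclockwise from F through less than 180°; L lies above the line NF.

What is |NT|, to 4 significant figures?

21.36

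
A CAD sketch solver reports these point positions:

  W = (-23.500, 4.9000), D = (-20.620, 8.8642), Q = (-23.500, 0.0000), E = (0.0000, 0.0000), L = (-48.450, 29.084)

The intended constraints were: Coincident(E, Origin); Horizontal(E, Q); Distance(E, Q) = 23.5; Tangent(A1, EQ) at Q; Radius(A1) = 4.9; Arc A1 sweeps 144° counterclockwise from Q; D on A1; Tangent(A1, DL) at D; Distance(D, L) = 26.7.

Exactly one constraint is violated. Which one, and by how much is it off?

Distance(D, L) = 26.7 — off by 7.70.

E = (0.00, 0.00) ✓; E.y = 0.00, Q.y = 0.00 ✓; |EQ| = 23.50 ✓; ∠(WQ, QE) = 90.00° ✓; |WQ| = 4.900 ✓; bearing(W→D) − bearing(W→Q) = 144.0° ✓; |WD| = 4.900 ✓; ∠(WD, DL) = 90.00° ✓; |DL| = 34.40 ✗.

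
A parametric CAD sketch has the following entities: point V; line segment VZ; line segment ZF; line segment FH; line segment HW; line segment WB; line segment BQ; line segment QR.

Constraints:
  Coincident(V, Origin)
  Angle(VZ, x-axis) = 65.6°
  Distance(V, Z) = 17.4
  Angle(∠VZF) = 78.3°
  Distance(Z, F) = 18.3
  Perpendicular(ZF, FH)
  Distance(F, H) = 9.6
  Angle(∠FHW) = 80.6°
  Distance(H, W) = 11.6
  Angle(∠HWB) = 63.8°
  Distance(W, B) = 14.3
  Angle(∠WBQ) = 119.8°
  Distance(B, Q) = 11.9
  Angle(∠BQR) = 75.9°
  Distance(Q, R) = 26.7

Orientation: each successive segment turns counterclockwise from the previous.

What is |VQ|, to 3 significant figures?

30.7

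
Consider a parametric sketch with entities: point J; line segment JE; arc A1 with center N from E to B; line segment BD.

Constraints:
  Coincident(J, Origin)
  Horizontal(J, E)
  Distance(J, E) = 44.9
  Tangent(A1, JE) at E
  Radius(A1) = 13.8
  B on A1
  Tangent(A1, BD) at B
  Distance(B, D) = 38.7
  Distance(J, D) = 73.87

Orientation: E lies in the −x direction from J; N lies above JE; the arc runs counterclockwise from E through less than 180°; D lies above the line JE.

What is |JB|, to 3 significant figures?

38.2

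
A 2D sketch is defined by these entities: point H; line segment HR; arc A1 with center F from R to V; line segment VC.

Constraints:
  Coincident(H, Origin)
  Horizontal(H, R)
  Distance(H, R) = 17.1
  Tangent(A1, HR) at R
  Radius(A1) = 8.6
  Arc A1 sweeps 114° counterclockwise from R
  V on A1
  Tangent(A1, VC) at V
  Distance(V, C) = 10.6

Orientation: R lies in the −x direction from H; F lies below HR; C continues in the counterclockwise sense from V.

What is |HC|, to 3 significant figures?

30.0

On A1, R sits at bearing 90° from F; a 114° counterclockwise sweep puts V at bearing 204°, so V = F + 8.6·(cos 204°, sin 204°) = (-25.0, -12.1). The tangent condition forces FV to be normal to VC, so VC runs along (−sin 204°, cos 204°); with |VC| = 10.6, C = (-20.6, -21.8). Then |HC| = |C − H| = 30.0.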